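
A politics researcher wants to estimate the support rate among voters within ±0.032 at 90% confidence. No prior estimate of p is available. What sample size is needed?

Conservative approach: use p = 0.5 (maximizes p(1-p) = 0.25). n = z²(0.25)/E² = 1.645²×0.25/0.032² = 660.7 → n = 661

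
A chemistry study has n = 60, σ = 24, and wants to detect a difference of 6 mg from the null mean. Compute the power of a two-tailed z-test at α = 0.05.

SE = σ/√n = 24/√60 = 3.098. Non-centrality λ = d/SE = 6/3.098 = 1.936. Power ≈ Φ(λ - z_{α/2}) = Φ(1.936 - 1.96) = Φ(-0.024) = 0.491.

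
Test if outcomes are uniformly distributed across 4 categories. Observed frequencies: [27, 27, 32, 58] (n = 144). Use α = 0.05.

Expected = 36 each. χ² = Σ(O-E)²/E = 18.389. df = 3, critical value = 7.815. Reject H₀.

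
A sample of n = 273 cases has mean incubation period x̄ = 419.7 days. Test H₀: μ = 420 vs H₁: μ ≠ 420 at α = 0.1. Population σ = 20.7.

z = (x̄ - μ₀)/(σ/√n) = (419.7 - 420)/(20.7/√273) = -0.239. Critical value: ±1.645. Since |-0.239| ≤ 1.645, Fail to reject H₀.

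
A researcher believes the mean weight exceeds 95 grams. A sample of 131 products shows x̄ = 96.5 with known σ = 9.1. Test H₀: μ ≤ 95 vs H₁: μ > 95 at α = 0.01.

z = 1.887. Critical value: 2.33. Fail to reject H₀.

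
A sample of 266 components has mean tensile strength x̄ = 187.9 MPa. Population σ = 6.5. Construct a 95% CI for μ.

CI = x̄ ± z*(σ/√n) = 187.9 ± 1.96(6.5/√266) = 187.9 ± 0.78 = (187.12, 188.68)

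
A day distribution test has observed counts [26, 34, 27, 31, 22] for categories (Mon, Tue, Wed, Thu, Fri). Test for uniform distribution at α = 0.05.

Expected = 28 each. χ² = Σ(O-E)²/E = 3.071. df = 4, critical value = 9.488. Fail to reject H₀.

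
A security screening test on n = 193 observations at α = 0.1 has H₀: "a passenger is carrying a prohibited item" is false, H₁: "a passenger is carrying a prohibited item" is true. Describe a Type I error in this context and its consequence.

Type I error: rejecting H₀ when it is true — concluding that a passenger is carrying a prohibited item when in fact it is not. Consequence: detaining an innocent passenger — delay and inconvenience.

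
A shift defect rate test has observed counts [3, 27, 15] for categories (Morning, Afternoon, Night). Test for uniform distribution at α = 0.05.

Expected = 15 each. χ² = Σ(O-E)²/E = 19.2. df = 2, critical value = 5.991. Reject H₀.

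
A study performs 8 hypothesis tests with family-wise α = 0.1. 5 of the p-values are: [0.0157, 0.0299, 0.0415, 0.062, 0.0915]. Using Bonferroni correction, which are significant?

Bonferroni α = 0.1/8 = 0.0125. None of the given p-values are significant.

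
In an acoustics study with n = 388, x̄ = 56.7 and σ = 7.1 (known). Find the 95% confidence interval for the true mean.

CI = x̄ ± z*(σ/√n) = 56.7 ± 1.96(7.1/√388) = 56.7 ± 0.71 = (55.99, 57.41)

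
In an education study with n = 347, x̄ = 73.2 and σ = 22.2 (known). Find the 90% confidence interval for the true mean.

CI = x̄ ± z*(σ/√n) = 73.2 ± 1.645(22.2/√347) = 73.2 ± 1.96 = (71.24, 75.16)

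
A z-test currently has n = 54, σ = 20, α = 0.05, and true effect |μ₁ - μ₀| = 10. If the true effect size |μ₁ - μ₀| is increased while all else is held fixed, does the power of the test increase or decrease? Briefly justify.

Power increases: a larger true effect increases the non-centrality λ = |μ₁ - μ₀|/(σ/√n).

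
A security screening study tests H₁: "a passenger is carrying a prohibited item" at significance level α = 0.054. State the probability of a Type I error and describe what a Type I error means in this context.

P(Type I error) = α = 0.054. A Type I error is rejecting H₀ when H₀ is actually true (false positive) — here, concluding that a passenger is carrying a prohibited item when in fact this is not the case. Consequence: detaining an innocent passenger — delay and inconvenience.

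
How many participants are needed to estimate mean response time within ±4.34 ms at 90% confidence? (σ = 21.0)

n = (z*σ/E)² = (1.645×21.0/4.34)² = 63.4 → n = 64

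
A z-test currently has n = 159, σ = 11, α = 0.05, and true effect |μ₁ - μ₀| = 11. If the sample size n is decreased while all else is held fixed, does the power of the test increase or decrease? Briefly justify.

Power decreases: a smaller n inflates the standard error σ/√n, pulling the sampling distribution under H₁ back toward the critical value.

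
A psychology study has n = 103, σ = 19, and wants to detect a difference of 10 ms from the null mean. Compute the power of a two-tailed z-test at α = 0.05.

SE = σ/√n = 19/√103 = 1.872. Non-centrality λ = d/SE = 10/1.872 = 5.342. Power ≈ Φ(λ - z_{α/2}) = Φ(5.342 - 1.96) = Φ(3.382) = 1.0.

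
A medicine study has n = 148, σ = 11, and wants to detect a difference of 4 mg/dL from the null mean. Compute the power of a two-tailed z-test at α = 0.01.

SE = σ/√n = 11/√148 = 0.904. Non-centrality λ = d/SE = 4/0.904 = 4.424. Power ≈ Φ(λ - z_{α/2}) = Φ(4.424 - 2.576) = Φ(1.848) = 0.968.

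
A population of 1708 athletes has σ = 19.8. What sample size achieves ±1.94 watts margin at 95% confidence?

Without FPC: n₀ = (1.96×19.8/1.94)² = 400.165. With FPC: n = n₀N/(n₀+N-1) = 324.4 → n = 325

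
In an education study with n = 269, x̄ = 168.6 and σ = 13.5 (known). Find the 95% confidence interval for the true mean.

CI = x̄ ± z*(σ/√n) = 168.6 ± 1.96(13.5/√269) = 168.6 ± 1.61 = (166.99, 170.21)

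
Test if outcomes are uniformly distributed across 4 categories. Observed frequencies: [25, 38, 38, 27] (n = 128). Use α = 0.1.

Expected = 32 each. χ² = Σ(O-E)²/E = 4.562. df = 3, critical value = 6.251. Fail to reject H₀.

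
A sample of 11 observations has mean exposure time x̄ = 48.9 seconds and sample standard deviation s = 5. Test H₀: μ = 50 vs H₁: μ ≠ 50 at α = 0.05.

t = (x̄ - μ₀)/(s/√n) = (48.9 - 50)/(5/√11) = -0.73. df = 10, critical t = ±2.228. Fail to reject H₀.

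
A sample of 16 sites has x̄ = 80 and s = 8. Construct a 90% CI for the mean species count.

CI = x̄ ± t*(s/√n) = 80 ± 1.753(8/√16) = (76.49, 83.51)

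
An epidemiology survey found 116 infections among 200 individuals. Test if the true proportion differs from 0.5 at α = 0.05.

p̂ = 0.58, p₀ = 0.5. z = (p̂ - p₀)/√(p₀(1-p₀)/n) = 2.263. Critical: ±1.96. Reject H₀.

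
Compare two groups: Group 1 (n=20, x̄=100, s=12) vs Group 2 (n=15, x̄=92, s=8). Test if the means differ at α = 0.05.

Pooled sp = 10.49. t = 2.233, df = 33. Critical t = ±2.035. Reject H₀.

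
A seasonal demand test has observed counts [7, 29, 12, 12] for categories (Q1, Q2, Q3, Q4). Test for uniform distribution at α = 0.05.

Expected = 15 each. χ² = Σ(O-E)²/E = 18.533. df = 3, critical value = 7.815. Reject H₀.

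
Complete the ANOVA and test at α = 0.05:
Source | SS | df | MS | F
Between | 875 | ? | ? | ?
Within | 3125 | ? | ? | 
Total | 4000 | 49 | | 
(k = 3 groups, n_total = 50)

df_between = 2, df_within = 47. MS_between = 437.5, MS_within = 66.49. F = 6.58, F_crit ≈ 3.195. Reject H₀.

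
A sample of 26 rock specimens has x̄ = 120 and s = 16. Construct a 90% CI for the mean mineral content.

CI = x̄ ± t*(s/√n) = 120 ± 1.708(16/√26) = (114.64, 125.36)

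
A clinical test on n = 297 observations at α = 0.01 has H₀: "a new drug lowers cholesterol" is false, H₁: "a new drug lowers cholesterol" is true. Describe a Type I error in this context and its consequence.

Type I error: rejecting H₀ when it is true — concluding that a new drug lowers cholesterol when in fact it is not. Consequence: approving an ineffective drug — patients take a useless medication and may skip effective alternatives.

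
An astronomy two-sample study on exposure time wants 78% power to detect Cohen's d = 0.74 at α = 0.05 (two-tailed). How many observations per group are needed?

z_{α/2} = 1.96, z_β = Φ⁻¹(0.78) = 0.772. For medium effect (d = 0.74): n per group = 2(z_{α/2} + z_β)²/d² = 2(1.96 + 0.772)²/0.74² = 27.3 → 28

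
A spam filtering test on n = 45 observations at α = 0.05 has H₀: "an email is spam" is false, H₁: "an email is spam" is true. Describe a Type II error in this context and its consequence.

Type II error: failing to reject H₀ when it is false — concluding that an email is spam is not supported when in fact it is. Consequence: a spam email lands in the inbox.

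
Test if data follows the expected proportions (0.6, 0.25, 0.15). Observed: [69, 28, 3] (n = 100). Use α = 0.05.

Expected: [60.0, 25.0, 15.0]. χ² = 11.31. df = 2, critical = 5.991. Reject H₀.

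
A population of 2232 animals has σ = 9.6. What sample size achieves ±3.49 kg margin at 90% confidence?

Without FPC: n₀ = (1.645×9.6/3.49)² = 20.475. With FPC: n = n₀N/(n₀+N-1) = 20.3 → n = 21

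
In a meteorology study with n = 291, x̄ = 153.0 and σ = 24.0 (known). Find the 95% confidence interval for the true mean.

CI = x̄ ± z*(σ/√n) = 153.0 ± 1.96(24.0/√291) = 153.0 ± 2.76 = (150.24, 155.76)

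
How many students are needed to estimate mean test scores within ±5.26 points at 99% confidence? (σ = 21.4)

n = (z*σ/E)² = (2.576×21.4/5.26)² = 109.8 → n = 110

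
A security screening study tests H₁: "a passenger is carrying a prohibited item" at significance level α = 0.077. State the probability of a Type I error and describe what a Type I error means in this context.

P(Type I error) = α = 0.077. A Type I error is rejecting H₀ when H₀ is actually true (false positive) — here, concluding that a passenger is carrying a prohibited item when in fact this is not the case. Consequence: detaining an innocent passenger — delay and inconvenience.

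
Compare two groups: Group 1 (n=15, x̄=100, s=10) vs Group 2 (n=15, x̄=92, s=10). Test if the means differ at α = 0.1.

Pooled sp = 10.0. t = 2.191, df = 28. Critical t = ±1.701. Reject H₀.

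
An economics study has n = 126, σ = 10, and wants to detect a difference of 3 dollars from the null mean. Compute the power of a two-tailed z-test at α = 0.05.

SE = σ/√n = 10/√126 = 0.891. Non-centrality λ = d/SE = 3/0.891 = 3.367. Power ≈ Φ(λ - z_{α/2}) = Φ(3.367 - 1.96) = Φ(1.407) = 0.92.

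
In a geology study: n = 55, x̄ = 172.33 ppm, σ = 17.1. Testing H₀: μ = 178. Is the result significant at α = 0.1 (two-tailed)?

z = (172.33 - 178)/(17.1/√55) = -2.459. Since |z| > 1.645, significant at α = 0.1.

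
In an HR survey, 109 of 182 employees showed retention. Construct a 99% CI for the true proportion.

p̂ = 0.599. CI = p̂ ± z*√(p̂(1-p̂)/n) = (0.505, 0.692)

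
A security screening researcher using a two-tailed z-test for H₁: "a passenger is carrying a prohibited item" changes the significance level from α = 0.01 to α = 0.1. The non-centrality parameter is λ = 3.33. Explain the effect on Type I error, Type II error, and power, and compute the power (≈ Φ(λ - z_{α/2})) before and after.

Increasing α from 0.01 to 0.1:
• Type I error rate increases (α is the Type I rate by definition).
• Critical value moves from z_{α/2} = 2.576 to 1.645, so power = Φ(λ - z_{α/2}) goes from Φ(3.33 - 2.576) = 0.775 to Φ(3.33 - 1.645) = 0.954.
• Type II error rate β = 1 - power therefore decreases (0.225 → 0.046).
Appropriate when false negatives are costly — here, letting a prohibited item through — security breach.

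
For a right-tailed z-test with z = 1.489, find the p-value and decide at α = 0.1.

p = P(Z > 1.489) = 1 - Φ(1.489) ≈ 0.0682. Since p < 0.1, reject H₀ (significant) at α = 0.1.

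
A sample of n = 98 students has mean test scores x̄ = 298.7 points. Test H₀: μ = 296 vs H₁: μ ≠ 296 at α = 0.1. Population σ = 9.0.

z = (x̄ - μ₀)/(σ/√n) = (298.7 - 296)/(9.0/√98) = 2.97. Critical value: ±1.645. Since |2.97| > 1.645, Reject H₀.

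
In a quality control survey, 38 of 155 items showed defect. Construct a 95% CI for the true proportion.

p̂ = 0.245. CI = p̂ ± z*√(p̂(1-p̂)/n) = (0.177, 0.313)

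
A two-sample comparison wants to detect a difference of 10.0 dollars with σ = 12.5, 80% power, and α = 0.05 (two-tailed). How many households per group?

n per group = 2(z_α/2 + z_β)²σ²/d² = 2×(1.96 + 0.84)²×12.5²/10.0² = 24.5 → n = 25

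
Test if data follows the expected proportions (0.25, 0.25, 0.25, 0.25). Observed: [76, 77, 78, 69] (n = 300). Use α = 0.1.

Expected: [75.0, 75.0, 75.0, 75.0]. χ² = 0.667. df = 3, critical = 6.251. Fail to reject H₀.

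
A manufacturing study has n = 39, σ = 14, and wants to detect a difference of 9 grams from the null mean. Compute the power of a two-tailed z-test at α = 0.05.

SE = σ/√n = 14/√39 = 2.242. Non-centrality λ = d/SE = 9/2.242 = 4.015. Power ≈ Φ(λ - z_{α/2}) = Φ(4.015 - 1.96) = Φ(2.055) = 0.98.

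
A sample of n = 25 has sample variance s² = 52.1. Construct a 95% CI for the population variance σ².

df = 24. χ²_{0.025} = 39.364, χ²_{0.975} = 12.401. CI for σ² = ((n-1)s²/χ²_{α/2}, (n-1)s²/χ²_{1-α/2}) = (24·52.1/39.364, 24·52.1/12.401) = (31.77, 100.83)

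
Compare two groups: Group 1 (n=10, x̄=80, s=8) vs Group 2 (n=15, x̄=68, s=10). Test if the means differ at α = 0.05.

Pooled sp = 9.27. t = 3.171, df = 23. Critical t = ±2.069. Reject H₀.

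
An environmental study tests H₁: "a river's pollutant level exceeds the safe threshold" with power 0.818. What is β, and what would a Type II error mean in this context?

β = 1 - power = 1 - 0.818 = 0.182. A Type II error is failing to reject H₀ when H₀ is false (false negative) — here, failing to conclude that a river's pollutant level exceeds the safe threshold when in fact it is true. Consequence: allowing unsafe pollution to continue.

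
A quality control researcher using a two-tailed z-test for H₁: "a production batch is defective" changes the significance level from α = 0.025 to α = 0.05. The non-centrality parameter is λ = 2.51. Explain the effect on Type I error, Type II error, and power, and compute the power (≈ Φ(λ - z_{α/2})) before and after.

Increasing α from 0.025 to 0.05:
• Type I error rate increases (α is the Type I rate by definition).
• Critical value moves from z_{α/2} = 2.241 to 1.96, so power = Φ(λ - z_{α/2}) goes from Φ(2.51 - 2.241) = 0.606 to Φ(2.51 - 1.96) = 0.709.
• Type II error rate β = 1 - power therefore decreases (0.394 → 0.291).
Appropriate when false negatives are costly — here, shipping a defective batch — faulty products reach customers.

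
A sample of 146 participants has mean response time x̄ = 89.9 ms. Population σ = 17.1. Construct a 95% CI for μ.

CI = x̄ ± z*(σ/√n) = 89.9 ± 1.96(17.1/√146) = 89.9 ± 2.77 = (87.13, 92.67)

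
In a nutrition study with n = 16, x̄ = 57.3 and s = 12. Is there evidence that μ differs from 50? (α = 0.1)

t = (x̄ - μ₀)/(s/√n) = (57.3 - 50)/(12/√16) = 2.433. df = 15, critical t = ±1.753. Reject H₀.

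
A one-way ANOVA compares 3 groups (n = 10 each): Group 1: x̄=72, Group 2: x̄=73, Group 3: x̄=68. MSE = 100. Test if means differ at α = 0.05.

Grand mean = 71.0. SS_between = 140.0, MS_between = 70.0. F = 0.7, F_crit ≈ 3.354. Fail to reject H₀.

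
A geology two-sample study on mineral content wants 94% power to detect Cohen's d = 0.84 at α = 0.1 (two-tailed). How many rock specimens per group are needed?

z_{α/2} = 1.645, z_β = Φ⁻¹(0.94) = 1.555. For large effect (d = 0.84): n per group = 2(z_{α/2} + z_β)²/d² = 2(1.645 + 1.555)²/0.84² = 29.02 → 30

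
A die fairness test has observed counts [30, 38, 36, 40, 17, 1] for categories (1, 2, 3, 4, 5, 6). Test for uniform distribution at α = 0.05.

Expected = 27 each. χ² = Σ(O-E)²/E = 42.815. df = 5, critical value = 11.07. Reject H₀.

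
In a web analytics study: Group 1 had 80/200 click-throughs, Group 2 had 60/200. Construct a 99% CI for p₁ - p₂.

p̂₁ = 0.4, p̂₂ = 0.3. Difference = 0.1. CI = (-0.022, 0.222)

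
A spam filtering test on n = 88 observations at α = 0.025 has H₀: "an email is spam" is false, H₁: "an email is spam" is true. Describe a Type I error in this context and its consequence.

Type I error: rejecting H₀ when it is true — concluding that an email is spam when in fact it is not. Consequence: a legitimate email is sent to the spam folder and the user misses it.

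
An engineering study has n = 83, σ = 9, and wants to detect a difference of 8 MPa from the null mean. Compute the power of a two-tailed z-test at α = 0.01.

SE = σ/√n = 9/√83 = 0.988. Non-centrality λ = d/SE = 8/0.988 = 8.098. Power ≈ Φ(λ - z_{α/2}) = Φ(8.098 - 2.576) = Φ(5.522) = 1.0.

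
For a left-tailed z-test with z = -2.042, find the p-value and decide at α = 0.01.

p = P(Z < -2.042) = Φ(-2.042) ≈ 0.0206. Since p ≥ 0.01, fail to reject H₀ (not significant) at α = 0.01.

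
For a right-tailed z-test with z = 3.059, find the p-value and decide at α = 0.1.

p = P(Z > 3.059) = 1 - Φ(3.059) ≈ 0.0011. Since p < 0.1, reject H₀ (significant) at α = 0.1.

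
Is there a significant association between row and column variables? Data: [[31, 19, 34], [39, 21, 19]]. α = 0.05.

χ² = 5.111. df = 2, critical = 5.991. Fail to reject H₀. No evidence of dependence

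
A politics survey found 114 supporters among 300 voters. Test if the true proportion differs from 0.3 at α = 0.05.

p̂ = 0.38, p₀ = 0.3. z = (p̂ - p₀)/√(p₀(1-p₀)/n) = 3.024. Critical: ±1.96. Reject H₀.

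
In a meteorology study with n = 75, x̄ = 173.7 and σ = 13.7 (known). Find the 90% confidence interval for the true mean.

CI = x̄ ± z*(σ/√n) = 173.7 ± 1.645(13.7/√75) = 173.7 ± 2.6 = (171.1, 176.3)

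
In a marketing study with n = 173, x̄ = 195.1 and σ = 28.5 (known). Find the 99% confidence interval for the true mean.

CI = x̄ ± z*(σ/√n) = 195.1 ± 2.576(28.5/√173) = 195.1 ± 5.58 = (189.52, 200.68)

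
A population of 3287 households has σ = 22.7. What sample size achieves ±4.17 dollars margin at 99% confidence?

Without FPC: n₀ = (2.576×22.7/4.17)² = 196.64. With FPC: n = n₀N/(n₀+N-1) = 185.6 → n = 186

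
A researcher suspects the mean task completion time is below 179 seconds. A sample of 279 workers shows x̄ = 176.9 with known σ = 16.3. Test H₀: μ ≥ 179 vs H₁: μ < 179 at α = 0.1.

z = -2.152. Critical value: -1.28. Reject H₀.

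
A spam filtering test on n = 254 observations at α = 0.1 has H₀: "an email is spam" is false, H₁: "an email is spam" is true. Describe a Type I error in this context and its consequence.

Type I error: rejecting H₀ when it is true — concluding that an email is spam when in fact it is not. Consequence: a legitimate email is sent to the spam folder and the user misses it.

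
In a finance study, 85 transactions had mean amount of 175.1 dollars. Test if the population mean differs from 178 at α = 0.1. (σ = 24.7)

z = (x̄ - μ₀)/(σ/√n) = (175.1 - 178)/(24.7/√85) = -1.082. Critical value: ±1.645. Since |-1.082| ≤ 1.645, Fail to reject H₀.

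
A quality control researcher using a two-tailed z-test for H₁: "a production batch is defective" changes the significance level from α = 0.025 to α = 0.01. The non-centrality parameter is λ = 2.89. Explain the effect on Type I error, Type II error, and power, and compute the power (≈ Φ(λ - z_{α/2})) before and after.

Decreasing α from 0.025 to 0.01:
• Type I error rate decreases (α is the Type I rate by definition).
• Critical value moves from z_{α/2} = 2.241 to 2.576, so power = Φ(λ - z_{α/2}) goes from Φ(2.89 - 2.241) = 0.742 to Φ(2.89 - 2.576) = 0.623.
• Type II error rate β = 1 - power therefore increases (0.258 → 0.377).
Appropriate when false positives are costly — here, scrapping a good batch — wasted material and cost for no reason.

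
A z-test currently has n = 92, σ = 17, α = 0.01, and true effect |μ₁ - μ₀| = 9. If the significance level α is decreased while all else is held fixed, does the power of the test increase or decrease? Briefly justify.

Power decreases: a smaller α raises the critical value, so less of the H₁ sampling distribution falls in the rejection region.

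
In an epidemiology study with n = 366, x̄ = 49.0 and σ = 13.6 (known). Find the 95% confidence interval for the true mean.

CI = x̄ ± z*(σ/√n) = 49.0 ± 1.96(13.6/√366) = 49.0 ± 1.39 = (47.61, 50.39)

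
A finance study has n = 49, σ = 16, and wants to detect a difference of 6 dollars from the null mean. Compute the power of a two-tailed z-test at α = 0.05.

SE = σ/√n = 16/√49 = 2.286. Non-centrality λ = d/SE = 6/2.286 = 2.625. Power ≈ Φ(λ - z_{α/2}) = Φ(2.625 - 1.96) = Φ(0.665) = 0.747.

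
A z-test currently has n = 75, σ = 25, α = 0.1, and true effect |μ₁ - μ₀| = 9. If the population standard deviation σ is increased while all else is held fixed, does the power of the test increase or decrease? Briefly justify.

Power decreases: a larger σ inflates the standard error σ/√n, pulling the sampling distribution under H₁ back toward the critical value.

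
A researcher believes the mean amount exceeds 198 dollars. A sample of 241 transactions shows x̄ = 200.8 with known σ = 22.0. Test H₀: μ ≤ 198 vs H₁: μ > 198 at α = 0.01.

z = 1.976. Critical value: 2.33. Fail to reject H₀.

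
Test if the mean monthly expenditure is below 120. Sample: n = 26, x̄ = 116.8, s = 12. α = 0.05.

t = (116.8 - 120)/(12/√26) = -1.36, df = 25. Critical t = -1.708. Fail to reject H₀.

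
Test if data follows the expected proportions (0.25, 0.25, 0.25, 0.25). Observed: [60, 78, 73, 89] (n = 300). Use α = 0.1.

Expected: [75.0, 75.0, 75.0, 75.0]. χ² = 5.787. df = 3, critical = 6.251. Fail to reject H₀.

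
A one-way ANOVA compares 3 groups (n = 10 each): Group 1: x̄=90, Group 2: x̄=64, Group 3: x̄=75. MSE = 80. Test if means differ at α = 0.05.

Grand mean = 76.33. SS_between = 3406.67, MS_between = 1703.33. F = 21.292, F_crit ≈ 3.354. Reject H₀.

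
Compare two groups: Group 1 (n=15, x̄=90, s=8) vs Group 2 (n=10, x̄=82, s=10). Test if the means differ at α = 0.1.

Pooled sp = 8.84. t = 2.218, df = 23. Critical t = ±1.714. Reject H₀.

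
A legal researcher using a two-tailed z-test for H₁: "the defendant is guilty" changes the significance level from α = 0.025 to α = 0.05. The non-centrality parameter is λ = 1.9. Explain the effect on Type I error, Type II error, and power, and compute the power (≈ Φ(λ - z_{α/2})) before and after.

Increasing α from 0.025 to 0.05:
• Type I error rate increases (α is the Type I rate by definition).
• Critical value moves from z_{α/2} = 2.241 to 1.96, so power = Φ(λ - z_{α/2}) goes from Φ(1.9 - 2.241) = 0.367 to Φ(1.9 - 1.96) = 0.476.
• Type II error rate β = 1 - power therefore decreases (0.633 → 0.524).
Appropriate when false negatives are costly — here, acquitting a guilty person.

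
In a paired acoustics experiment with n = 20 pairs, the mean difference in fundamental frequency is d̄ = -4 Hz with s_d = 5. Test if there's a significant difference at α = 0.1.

t = d̄/(s_d/√n) = -4/(5/√20) = -3.578. df = 19, critical t = ±1.729. Reject H₀.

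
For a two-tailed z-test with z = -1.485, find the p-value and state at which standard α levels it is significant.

p = 2·P(Z > |-1.485|) = 2·(1 - Φ(1.485)) ≈ 0.1375. Not significant at any standard level.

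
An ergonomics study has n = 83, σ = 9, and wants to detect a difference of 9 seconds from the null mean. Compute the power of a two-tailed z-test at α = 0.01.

SE = σ/√n = 9/√83 = 0.988. Non-centrality λ = d/SE = 9/0.988 = 9.11. Power ≈ Φ(λ - z_{α/2}) = Φ(9.11 - 2.576) = Φ(6.534) = 1.0.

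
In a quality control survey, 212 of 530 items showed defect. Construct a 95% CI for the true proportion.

p̂ = 0.4. CI = p̂ ± z*√(p̂(1-p̂)/n) = (0.358, 0.442)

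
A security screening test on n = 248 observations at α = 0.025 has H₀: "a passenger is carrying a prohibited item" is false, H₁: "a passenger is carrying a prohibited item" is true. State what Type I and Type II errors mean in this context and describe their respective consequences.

Type I (false positive): concluding that a passenger is carrying a prohibited item when it is not — detaining an innocent passenger — delay and inconvenience. Type II (false negative): failing to conclude that a passenger is carrying a prohibited item when it is — letting a prohibited item through — security breach. Which is costlier depends on domain priorities and is a judgement call rather than a statistical fact.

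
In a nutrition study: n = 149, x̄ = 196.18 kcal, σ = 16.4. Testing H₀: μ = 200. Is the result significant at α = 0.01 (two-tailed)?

z = (196.18 - 200)/(16.4/√149) = -2.843. Since |z| > 2.576, significant at α = 0.01.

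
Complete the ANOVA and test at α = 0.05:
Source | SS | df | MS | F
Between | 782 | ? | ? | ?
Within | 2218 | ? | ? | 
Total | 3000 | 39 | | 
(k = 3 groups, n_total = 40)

df_between = 2, df_within = 37. MS_between = 391.0, MS_within = 59.95. F = 6.523, F_crit ≈ 3.252. Reject H₀.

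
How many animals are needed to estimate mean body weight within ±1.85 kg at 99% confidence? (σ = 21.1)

n = (z*σ/E)² = (2.576×21.1/1.85)² = 863.2 → n = 864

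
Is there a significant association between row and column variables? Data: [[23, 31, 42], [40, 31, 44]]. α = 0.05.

χ² = 2.947. df = 2, critical = 5.991. Fail to reject H₀. No evidence of dependence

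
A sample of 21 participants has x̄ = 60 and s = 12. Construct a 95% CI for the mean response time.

CI = x̄ ± t*(s/√n) = 60 ± 2.086(12/√21) = (54.54, 65.46)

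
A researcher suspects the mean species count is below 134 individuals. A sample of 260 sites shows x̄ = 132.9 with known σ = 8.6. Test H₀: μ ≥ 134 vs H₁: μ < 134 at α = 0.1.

z = -2.062. Critical value: -1.28. Reject H₀.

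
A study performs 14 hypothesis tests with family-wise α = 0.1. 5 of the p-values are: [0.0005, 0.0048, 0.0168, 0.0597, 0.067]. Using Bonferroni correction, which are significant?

Bonferroni α = 0.1/14 = 0.00714. Significant p-values: [0.0005, 0.0048]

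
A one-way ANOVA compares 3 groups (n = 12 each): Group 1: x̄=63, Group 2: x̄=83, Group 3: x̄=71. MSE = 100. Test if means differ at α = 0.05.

Grand mean = 72.33. SS_between = 2432.0, MS_between = 1216.0. F = 12.16, F_crit ≈ 3.285. Reject H₀.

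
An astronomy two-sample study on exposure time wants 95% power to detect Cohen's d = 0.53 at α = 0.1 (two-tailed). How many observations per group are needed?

z_{α/2} = 1.645, z_β = Φ⁻¹(0.95) = 1.645. For medium effect (d = 0.53): n per group = 2(z_{α/2} + z_β)²/d² = 2(1.645 + 1.645)²/0.53² = 77.1 → 78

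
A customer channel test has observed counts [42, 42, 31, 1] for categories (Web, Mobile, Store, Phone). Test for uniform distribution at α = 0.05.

Expected = 29 each. χ² = Σ(O-E)²/E = 38.828. df = 3, critical value = 7.815. Reject H₀.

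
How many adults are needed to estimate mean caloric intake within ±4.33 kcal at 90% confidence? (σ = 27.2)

n = (z*σ/E)² = (1.645×27.2/4.33)² = 106.8 → n = 107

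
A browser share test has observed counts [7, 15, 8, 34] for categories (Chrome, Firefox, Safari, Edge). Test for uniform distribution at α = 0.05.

Expected = 16 each. χ² = Σ(O-E)²/E = 29.375. df = 3, critical value = 7.815. Reject H₀.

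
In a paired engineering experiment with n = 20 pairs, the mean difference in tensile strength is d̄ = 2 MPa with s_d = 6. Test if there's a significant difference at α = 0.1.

t = d̄/(s_d/√n) = 2/(6/√20) = 1.491. df = 19, critical t = ±1.729. Fail to reject H₀.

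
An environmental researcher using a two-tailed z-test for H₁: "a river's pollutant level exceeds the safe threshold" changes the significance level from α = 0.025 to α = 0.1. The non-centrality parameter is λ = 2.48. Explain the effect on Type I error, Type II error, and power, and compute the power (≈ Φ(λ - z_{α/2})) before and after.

Increasing α from 0.025 to 0.1:
• Type I error rate increases (α is the Type I rate by definition).
• Critical value moves from z_{α/2} = 2.241 to 1.645, so power = Φ(λ - z_{α/2}) goes from Φ(2.48 - 2.241) = 0.594 to Φ(2.48 - 1.645) = 0.798.
• Type II error rate β = 1 - power therefore decreases (0.406 → 0.202).
Appropriate when false negatives are costly — here, allowing unsafe pollution to continue.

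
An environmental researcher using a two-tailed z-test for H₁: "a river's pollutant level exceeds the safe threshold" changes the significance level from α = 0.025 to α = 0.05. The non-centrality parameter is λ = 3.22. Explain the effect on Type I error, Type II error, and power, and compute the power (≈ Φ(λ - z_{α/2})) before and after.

Increasing α from 0.025 to 0.05:
• Type I error rate increases (α is the Type I rate by definition).
• Critical value moves from z_{α/2} = 2.241 to 1.96, so power = Φ(λ - z_{α/2}) goes from Φ(3.22 - 2.241) = 0.836 to Φ(3.22 - 1.96) = 0.896.
• Type II error rate β = 1 - power therefore decreases (0.164 → 0.104).
Appropriate when false negatives are costly — here, allowing unsafe pollution to continue.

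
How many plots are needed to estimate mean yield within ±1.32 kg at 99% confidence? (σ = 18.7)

n = (z*σ/E)² = (2.576×18.7/1.32)² = 1331.8 → n = 1332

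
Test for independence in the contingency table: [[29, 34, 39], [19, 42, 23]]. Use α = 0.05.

χ² = 5.363. df = 2, critical = 5.991. Fail to reject H₀. No evidence of dependence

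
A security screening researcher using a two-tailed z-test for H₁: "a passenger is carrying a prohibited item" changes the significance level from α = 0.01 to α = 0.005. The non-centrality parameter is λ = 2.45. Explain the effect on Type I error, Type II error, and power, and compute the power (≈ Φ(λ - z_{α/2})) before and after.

Decreasing α from 0.01 to 0.005:
• Type I error rate decreases (α is the Type I rate by definition).
• Critical value moves from z_{α/2} = 2.576 to 2.807, so power = Φ(λ - z_{α/2}) goes from Φ(2.45 - 2.576) = 0.45 to Φ(2.45 - 2.807) = 0.361.
• Type II error rate β = 1 - power therefore increases (0.55 → 0.639).
Appropriate when false positives are costly — here, detaining an innocent passenger — delay and inconvenience.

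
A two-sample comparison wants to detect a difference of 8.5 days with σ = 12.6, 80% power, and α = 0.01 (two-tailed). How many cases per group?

n per group = 2(z_α/2 + z_β)²σ²/d² = 2×(2.576 + 0.84)²×12.6²/8.5² = 51.3 → n = 52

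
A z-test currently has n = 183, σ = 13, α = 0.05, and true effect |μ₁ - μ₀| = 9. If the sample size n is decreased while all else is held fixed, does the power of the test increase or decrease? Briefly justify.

Power decreases: a smaller n inflates the standard error σ/√n, pulling the sampling distribution under H₁ back toward the critical value.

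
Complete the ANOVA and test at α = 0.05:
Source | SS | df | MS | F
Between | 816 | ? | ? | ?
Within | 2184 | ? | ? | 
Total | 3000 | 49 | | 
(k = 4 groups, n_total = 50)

df_between = 3, df_within = 46. MS_between = 272.0, MS_within = 47.48. F = 5.729, F_crit ≈ 2.807. Reject H₀.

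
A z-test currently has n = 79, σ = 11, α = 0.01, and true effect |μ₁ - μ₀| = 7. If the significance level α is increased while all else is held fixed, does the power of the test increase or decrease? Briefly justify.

Power increases: a larger α lowers the critical value, so more of the H₁ sampling distribution falls in the rejection region.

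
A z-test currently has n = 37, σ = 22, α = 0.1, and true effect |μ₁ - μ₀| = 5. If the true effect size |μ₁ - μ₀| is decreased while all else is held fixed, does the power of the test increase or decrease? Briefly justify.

Power decreases: a smaller true effect decreases the non-centrality λ = |μ₁ - μ₀|/(σ/√n).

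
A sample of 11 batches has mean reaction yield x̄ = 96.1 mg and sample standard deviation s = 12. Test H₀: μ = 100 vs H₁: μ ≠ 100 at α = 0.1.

t = (x̄ - μ₀)/(s/√n) = (96.1 - 100)/(12/√11) = -1.078. df = 10, critical t = ±1.812. Fail to reject H₀.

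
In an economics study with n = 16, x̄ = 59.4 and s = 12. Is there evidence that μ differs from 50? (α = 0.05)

t = (x̄ - μ₀)/(s/√n) = (59.4 - 50)/(12/√16) = 3.133. df = 15, critical t = ±2.131. Reject H₀.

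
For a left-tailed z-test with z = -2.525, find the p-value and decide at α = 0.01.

p = P(Z < -2.525) = Φ(-2.525) ≈ 0.0058. Since p < 0.01, reject H₀ (significant) at α = 0.01.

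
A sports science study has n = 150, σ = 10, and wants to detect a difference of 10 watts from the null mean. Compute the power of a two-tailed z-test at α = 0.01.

SE = σ/√n = 10/√150 = 0.816. Non-centrality λ = d/SE = 10/0.816 = 12.247. Power ≈ Φ(λ - z_{α/2}) = Φ(12.247 - 2.576) = Φ(9.671) = 1.0.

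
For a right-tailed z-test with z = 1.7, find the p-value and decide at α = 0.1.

p = P(Z > 1.7) = 1 - Φ(1.7) ≈ 0.0446. Since p < 0.1, reject H₀ (significant) at α = 0.1.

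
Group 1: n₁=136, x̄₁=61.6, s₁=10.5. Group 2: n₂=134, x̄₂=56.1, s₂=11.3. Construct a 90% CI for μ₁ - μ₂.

Difference = 5.5. SE = √(10.5²/136 + 11.3²/134) = 1.328. CI = (3.32, 7.68)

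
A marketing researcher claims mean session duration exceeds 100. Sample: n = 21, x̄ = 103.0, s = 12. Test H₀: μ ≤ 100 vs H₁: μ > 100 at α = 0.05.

t = (103.0 - 100)/(12/√21) = 1.146, df = 20. Critical t = 1.725. Fail to reject H₀.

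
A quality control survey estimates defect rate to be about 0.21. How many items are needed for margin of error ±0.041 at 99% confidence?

n = z²p(1-p)/E² = 2.576²×0.21×0.79/0.041² = 654.9 → n = 655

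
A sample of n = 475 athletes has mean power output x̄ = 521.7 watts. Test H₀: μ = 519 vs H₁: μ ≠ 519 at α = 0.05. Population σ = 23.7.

z = (x̄ - μ₀)/(σ/√n) = (521.7 - 519)/(23.7/√475) = 2.483. Critical value: ±1.96. Since |2.483| > 1.96, Reject H₀.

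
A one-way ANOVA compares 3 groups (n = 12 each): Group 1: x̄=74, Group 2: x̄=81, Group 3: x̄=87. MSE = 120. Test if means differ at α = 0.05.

Grand mean = 80.67. SS_between = 1016.0, MS_between = 508.0. F = 4.233, F_crit ≈ 3.285. Reject H₀.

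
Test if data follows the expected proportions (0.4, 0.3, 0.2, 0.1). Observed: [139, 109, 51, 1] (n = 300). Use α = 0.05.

Expected: [120.0, 90.0, 60.0, 30.0]. χ² = 36.403. df = 3, critical = 7.815. Reject H₀.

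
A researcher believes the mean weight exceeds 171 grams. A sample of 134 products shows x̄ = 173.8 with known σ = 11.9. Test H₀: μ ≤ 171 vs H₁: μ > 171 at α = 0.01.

z = 2.724. Critical value: 2.33. Reject H₀.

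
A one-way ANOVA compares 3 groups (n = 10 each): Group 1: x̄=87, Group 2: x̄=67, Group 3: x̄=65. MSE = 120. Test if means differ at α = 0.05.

Grand mean = 73.0. SS_between = 2960.0, MS_between = 1480.0. F = 12.333, F_crit ≈ 3.354. Reject H₀.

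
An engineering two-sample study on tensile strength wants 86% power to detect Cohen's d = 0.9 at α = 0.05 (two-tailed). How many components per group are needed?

z_{α/2} = 1.96, z_β = Φ⁻¹(0.86) = 1.08. For large effect (d = 0.9): n per group = 2(z_{α/2} + z_β)²/d² = 2(1.96 + 1.08)²/0.9² = 22.8 → 23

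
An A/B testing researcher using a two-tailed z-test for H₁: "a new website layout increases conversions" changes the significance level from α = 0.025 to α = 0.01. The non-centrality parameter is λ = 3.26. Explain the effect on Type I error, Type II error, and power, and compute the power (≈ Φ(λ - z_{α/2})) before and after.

Decreasing α from 0.025 to 0.01:
• Type I error rate decreases (α is the Type I rate by definition).
• Critical value moves from z_{α/2} = 2.241 to 2.576, so power = Φ(λ - z_{α/2}) goes from Φ(3.26 - 2.241) = 0.846 to Φ(3.26 - 2.576) = 0.753.
• Type II error rate β = 1 - power therefore increases (0.154 → 0.247).
Appropriate when false positives are costly — here, rolling out a layout that doesn't actually help — wasted engineering effort.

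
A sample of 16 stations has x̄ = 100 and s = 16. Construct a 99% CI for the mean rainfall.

CI = x̄ ± t*(s/√n) = 100 ± 2.947(16/√16) = (88.21, 111.79)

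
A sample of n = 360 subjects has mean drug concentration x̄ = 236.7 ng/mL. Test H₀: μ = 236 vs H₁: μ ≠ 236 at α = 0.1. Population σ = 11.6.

z = (x̄ - μ₀)/(σ/√n) = (236.7 - 236)/(11.6/√360) = 1.145. Critical value: ±1.645. Since |1.145| ≤ 1.645, Fail to reject H₀.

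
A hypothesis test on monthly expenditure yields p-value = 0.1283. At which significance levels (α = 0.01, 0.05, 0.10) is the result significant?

p = 0.1283. Not significant at any of the given levels.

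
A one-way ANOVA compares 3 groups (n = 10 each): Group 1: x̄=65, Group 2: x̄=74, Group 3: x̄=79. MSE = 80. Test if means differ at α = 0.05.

Grand mean = 72.67. SS_between = 1006.67, MS_between = 503.33. F = 6.292, F_crit ≈ 3.354. Reject H₀.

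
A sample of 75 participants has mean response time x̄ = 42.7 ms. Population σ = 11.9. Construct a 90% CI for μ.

CI = x̄ ± z*(σ/√n) = 42.7 ± 1.645(11.9/√75) = 42.7 ± 2.26 = (40.44, 44.96)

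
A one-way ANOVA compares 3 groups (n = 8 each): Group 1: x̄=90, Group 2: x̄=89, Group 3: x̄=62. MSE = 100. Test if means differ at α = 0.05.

Grand mean = 80.33. SS_between = 4037.33, MS_between = 2018.67. F = 20.187, F_crit ≈ 3.467. Reject H₀.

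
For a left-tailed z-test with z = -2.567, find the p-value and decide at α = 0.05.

p = P(Z < -2.567) = Φ(-2.567) ≈ 0.0051. Since p < 0.05, reject H₀ (significant) at α = 0.05.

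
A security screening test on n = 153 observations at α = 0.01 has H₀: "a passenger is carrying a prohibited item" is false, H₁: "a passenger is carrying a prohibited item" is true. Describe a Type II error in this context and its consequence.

Type II error: failing to reject H₀ when it is false — concluding that a passenger is carrying a prohibited item is not supported when in fact it is. Consequence: letting a prohibited item through — security breach.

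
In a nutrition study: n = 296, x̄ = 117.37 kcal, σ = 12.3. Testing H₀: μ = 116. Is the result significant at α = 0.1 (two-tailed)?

z = (117.37 - 116)/(12.3/√296) = 1.916. Since |z| > 1.645, significant at α = 0.1.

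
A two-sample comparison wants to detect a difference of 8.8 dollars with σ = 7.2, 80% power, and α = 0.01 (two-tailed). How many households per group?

n per group = 2(z_α/2 + z_β)²σ²/d² = 2×(2.576 + 0.84)²×7.2²/8.8² = 15.6 → n = 16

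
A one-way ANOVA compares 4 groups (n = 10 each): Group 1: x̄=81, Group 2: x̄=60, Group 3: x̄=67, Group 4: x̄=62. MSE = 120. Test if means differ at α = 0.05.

Grand mean = 67.5. SS_between = 2690.0, MS_between = 896.67. F = 7.472, F_crit ≈ 2.866. Reject H₀.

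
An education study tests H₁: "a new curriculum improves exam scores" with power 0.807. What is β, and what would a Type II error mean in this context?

β = 1 - power = 1 - 0.807 = 0.193. A Type II error is failing to reject H₀ when H₀ is false (false negative) — here, failing to conclude that a new curriculum improves exam scores when in fact it is true. Consequence: keeping the old curriculum when the new one would have helped students.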